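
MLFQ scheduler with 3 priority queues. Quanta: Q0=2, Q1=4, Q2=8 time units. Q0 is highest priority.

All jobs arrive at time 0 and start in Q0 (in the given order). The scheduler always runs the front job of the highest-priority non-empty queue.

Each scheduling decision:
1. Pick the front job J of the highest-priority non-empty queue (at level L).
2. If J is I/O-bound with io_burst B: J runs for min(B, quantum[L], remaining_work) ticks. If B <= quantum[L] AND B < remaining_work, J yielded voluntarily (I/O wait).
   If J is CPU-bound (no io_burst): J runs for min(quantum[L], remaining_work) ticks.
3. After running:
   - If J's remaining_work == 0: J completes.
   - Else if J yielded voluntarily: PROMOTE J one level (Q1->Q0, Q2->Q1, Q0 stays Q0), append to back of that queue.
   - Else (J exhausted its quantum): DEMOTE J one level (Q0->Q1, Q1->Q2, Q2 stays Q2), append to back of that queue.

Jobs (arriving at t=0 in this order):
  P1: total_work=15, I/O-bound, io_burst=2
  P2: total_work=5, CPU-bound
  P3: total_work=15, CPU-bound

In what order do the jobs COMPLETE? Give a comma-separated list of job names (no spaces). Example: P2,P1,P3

t=0-2: P1@Q0 runs 2, rem=13, I/O yield, promote→Q0. Q0=[P2,P3,P1] Q1=[] Q2=[]
t=2-4: P2@Q0 runs 2, rem=3, quantum used, demote→Q1. Q0=[P3,P1] Q1=[P2] Q2=[]
t=4-6: P3@Q0 runs 2, rem=13, quantum used, demote→Q1. Q0=[P1] Q1=[P2,P3] Q2=[]
t=6-8: P1@Q0 runs 2, rem=11, I/O yield, promote→Q0. Q0=[P1] Q1=[P2,P3] Q2=[]
t=8-10: P1@Q0 runs 2, rem=9, I/O yield, promote→Q0. Q0=[P1] Q1=[P2,P3] Q2=[]
t=10-12: P1@Q0 runs 2, rem=7, I/O yield, promote→Q0. Q0=[P1] Q1=[P2,P3] Q2=[]
t=12-14: P1@Q0 runs 2, rem=5, I/O yield, promote→Q0. Q0=[P1] Q1=[P2,P3] Q2=[]
t=14-16: P1@Q0 runs 2, rem=3, I/O yield, promote→Q0. Q0=[P1] Q1=[P2,P3] Q2=[]
t=16-18: P1@Q0 runs 2, rem=1, I/O yield, promote→Q0. Q0=[P1] Q1=[P2,P3] Q2=[]
t=18-19: P1@Q0 runs 1, rem=0, completes. Q0=[] Q1=[P2,P3] Q2=[]
t=19-22: P2@Q1 runs 3, rem=0, completes. Q0=[] Q1=[P3] Q2=[]
t=22-26: P3@Q1 runs 4, rem=9, quantum used, demote→Q2. Q0=[] Q1=[] Q2=[P3]
t=26-34: P3@Q2 runs 8, rem=1, quantum used, demote→Q2. Q0=[] Q1=[] Q2=[P3]
t=34-35: P3@Q2 runs 1, rem=0, completes. Q0=[] Q1=[] Q2=[]

Answer: P1,P2,P3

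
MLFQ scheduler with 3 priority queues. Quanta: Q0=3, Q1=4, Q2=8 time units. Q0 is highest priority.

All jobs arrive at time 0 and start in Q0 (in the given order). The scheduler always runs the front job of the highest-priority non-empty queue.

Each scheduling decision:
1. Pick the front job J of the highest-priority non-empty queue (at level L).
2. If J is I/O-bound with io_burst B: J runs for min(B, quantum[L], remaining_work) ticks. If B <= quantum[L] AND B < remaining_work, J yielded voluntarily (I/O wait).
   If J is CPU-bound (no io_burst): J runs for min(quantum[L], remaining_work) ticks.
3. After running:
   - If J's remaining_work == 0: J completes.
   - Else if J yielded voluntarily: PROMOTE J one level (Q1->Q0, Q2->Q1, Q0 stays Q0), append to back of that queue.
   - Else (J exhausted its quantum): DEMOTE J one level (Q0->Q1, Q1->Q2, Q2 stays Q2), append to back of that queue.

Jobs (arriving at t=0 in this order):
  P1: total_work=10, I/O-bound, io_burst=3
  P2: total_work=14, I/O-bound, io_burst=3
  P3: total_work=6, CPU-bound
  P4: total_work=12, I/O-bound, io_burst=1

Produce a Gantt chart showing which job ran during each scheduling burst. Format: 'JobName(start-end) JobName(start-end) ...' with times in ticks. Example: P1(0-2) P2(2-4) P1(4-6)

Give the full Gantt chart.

Answer: P1(0-3) P2(3-6) P3(6-9) P4(9-10) P1(10-13) P2(13-16) P4(16-17) P1(17-20) P2(20-23) P4(23-24) P1(24-25) P2(25-28) P4(28-29) P2(29-31) P4(31-32) P4(32-33) P4(33-34) P4(34-35) P4(35-36) P4(36-37) P4(37-38) P4(38-39) P3(39-42)

Derivation:
t=0-3: P1@Q0 runs 3, rem=7, I/O yield, promote→Q0. Q0=[P2,P3,P4,P1] Q1=[] Q2=[]
t=3-6: P2@Q0 runs 3, rem=11, I/O yield, promote→Q0. Q0=[P3,P4,P1,P2] Q1=[] Q2=[]
t=6-9: P3@Q0 runs 3, rem=3, quantum used, demote→Q1. Q0=[P4,P1,P2] Q1=[P3] Q2=[]
t=9-10: P4@Q0 runs 1, rem=11, I/O yield, promote→Q0. Q0=[P1,P2,P4] Q1=[P3] Q2=[]
t=10-13: P1@Q0 runs 3, rem=4, I/O yield, promote→Q0. Q0=[P2,P4,P1] Q1=[P3] Q2=[]
t=13-16: P2@Q0 runs 3, rem=8, I/O yield, promote→Q0. Q0=[P4,P1,P2] Q1=[P3] Q2=[]
t=16-17: P4@Q0 runs 1, rem=10, I/O yield, promote→Q0. Q0=[P1,P2,P4] Q1=[P3] Q2=[]
t=17-20: P1@Q0 runs 3, rem=1, I/O yield, promote→Q0. Q0=[P2,P4,P1] Q1=[P3] Q2=[]
t=20-23: P2@Q0 runs 3, rem=5, I/O yield, promote→Q0. Q0=[P4,P1,P2] Q1=[P3] Q2=[]
t=23-24: P4@Q0 runs 1, rem=9, I/O yield, promote→Q0. Q0=[P1,P2,P4] Q1=[P3] Q2=[]
t=24-25: P1@Q0 runs 1, rem=0, completes. Q0=[P2,P4] Q1=[P3] Q2=[]
t=25-28: P2@Q0 runs 3, rem=2, I/O yield, promote→Q0. Q0=[P4,P2] Q1=[P3] Q2=[]
t=28-29: P4@Q0 runs 1, rem=8, I/O yield, promote→Q0. Q0=[P2,P4] Q1=[P3] Q2=[]
t=29-31: P2@Q0 runs 2, rem=0, completes. Q0=[P4] Q1=[P3] Q2=[]
t=31-32: P4@Q0 runs 1, rem=7, I/O yield, promote→Q0. Q0=[P4] Q1=[P3] Q2=[]
t=32-33: P4@Q0 runs 1, rem=6, I/O yield, promote→Q0. Q0=[P4] Q1=[P3] Q2=[]
t=33-34: P4@Q0 runs 1, rem=5, I/O yield, promote→Q0. Q0=[P4] Q1=[P3] Q2=[]
t=34-35: P4@Q0 runs 1, rem=4, I/O yield, promote→Q0. Q0=[P4] Q1=[P3] Q2=[]
t=35-36: P4@Q0 runs 1, rem=3, I/O yield, promote→Q0. Q0=[P4] Q1=[P3] Q2=[]
t=36-37: P4@Q0 runs 1, rem=2, I/O yield, promote→Q0. Q0=[P4] Q1=[P3] Q2=[]
t=37-38: P4@Q0 runs 1, rem=1, I/O yield, promote→Q0. Q0=[P4] Q1=[P3] Q2=[]
t=38-39: P4@Q0 runs 1, rem=0, completes. Q0=[] Q1=[P3] Q2=[]
t=39-42: P3@Q1 runs 3, rem=0, completes. Q0=[] Q1=[] Q2=[]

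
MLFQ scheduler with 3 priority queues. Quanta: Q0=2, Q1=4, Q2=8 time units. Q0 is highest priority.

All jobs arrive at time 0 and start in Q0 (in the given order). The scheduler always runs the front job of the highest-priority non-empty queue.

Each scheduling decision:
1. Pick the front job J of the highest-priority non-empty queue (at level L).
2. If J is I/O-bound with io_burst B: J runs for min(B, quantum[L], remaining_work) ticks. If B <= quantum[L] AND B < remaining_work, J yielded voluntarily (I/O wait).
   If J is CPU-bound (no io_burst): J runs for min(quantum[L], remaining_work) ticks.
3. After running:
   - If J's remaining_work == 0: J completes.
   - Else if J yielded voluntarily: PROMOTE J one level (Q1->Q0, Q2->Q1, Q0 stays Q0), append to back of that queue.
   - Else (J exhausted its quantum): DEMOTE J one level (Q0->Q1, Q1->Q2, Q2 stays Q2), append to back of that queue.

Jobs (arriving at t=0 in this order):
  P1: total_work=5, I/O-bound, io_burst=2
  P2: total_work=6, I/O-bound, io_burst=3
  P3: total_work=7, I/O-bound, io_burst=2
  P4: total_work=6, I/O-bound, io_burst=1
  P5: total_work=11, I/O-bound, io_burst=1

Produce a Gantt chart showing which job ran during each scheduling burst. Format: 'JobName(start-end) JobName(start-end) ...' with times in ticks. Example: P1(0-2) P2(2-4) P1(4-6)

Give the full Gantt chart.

t=0-2: P1@Q0 runs 2, rem=3, I/O yield, promote→Q0. Q0=[P2,P3,P4,P5,P1] Q1=[] Q2=[]
t=2-4: P2@Q0 runs 2, rem=4, quantum used, demote→Q1. Q0=[P3,P4,P5,P1] Q1=[P2] Q2=[]
t=4-6: P3@Q0 runs 2, rem=5, I/O yield, promote→Q0. Q0=[P4,P5,P1,P3] Q1=[P2] Q2=[]
t=6-7: P4@Q0 runs 1, rem=5, I/O yield, promote→Q0. Q0=[P5,P1,P3,P4] Q1=[P2] Q2=[]
t=7-8: P5@Q0 runs 1, rem=10, I/O yield, promote→Q0. Q0=[P1,P3,P4,P5] Q1=[P2] Q2=[]
t=8-10: P1@Q0 runs 2, rem=1, I/O yield, promote→Q0. Q0=[P3,P4,P5,P1] Q1=[P2] Q2=[]
t=10-12: P3@Q0 runs 2, rem=3, I/O yield, promote→Q0. Q0=[P4,P5,P1,P3] Q1=[P2] Q2=[]
t=12-13: P4@Q0 runs 1, rem=4, I/O yield, promote→Q0. Q0=[P5,P1,P3,P4] Q1=[P2] Q2=[]
t=13-14: P5@Q0 runs 1, rem=9, I/O yield, promote→Q0. Q0=[P1,P3,P4,P5] Q1=[P2] Q2=[]
t=14-15: P1@Q0 runs 1, rem=0, completes. Q0=[P3,P4,P5] Q1=[P2] Q2=[]
t=15-17: P3@Q0 runs 2, rem=1, I/O yield, promote→Q0. Q0=[P4,P5,P3] Q1=[P2] Q2=[]
t=17-18: P4@Q0 runs 1, rem=3, I/O yield, promote→Q0. Q0=[P5,P3,P4] Q1=[P2] Q2=[]
t=18-19: P5@Q0 runs 1, rem=8, I/O yield, promote→Q0. Q0=[P3,P4,P5] Q1=[P2] Q2=[]
t=19-20: P3@Q0 runs 1, rem=0, completes. Q0=[P4,P5] Q1=[P2] Q2=[]
t=20-21: P4@Q0 runs 1, rem=2, I/O yield, promote→Q0. Q0=[P5,P4] Q1=[P2] Q2=[]
t=21-22: P5@Q0 runs 1, rem=7, I/O yield, promote→Q0. Q0=[P4,P5] Q1=[P2] Q2=[]
t=22-23: P4@Q0 runs 1, rem=1, I/O yield, promote→Q0. Q0=[P5,P4] Q1=[P2] Q2=[]
t=23-24: P5@Q0 runs 1, rem=6, I/O yield, promote→Q0. Q0=[P4,P5] Q1=[P2] Q2=[]
t=24-25: P4@Q0 runs 1, rem=0, completes. Q0=[P5] Q1=[P2] Q2=[]
t=25-26: P5@Q0 runs 1, rem=5, I/O yield, promote→Q0. Q0=[P5] Q1=[P2] Q2=[]
t=26-27: P5@Q0 runs 1, rem=4, I/O yield, promote→Q0. Q0=[P5] Q1=[P2] Q2=[]
t=27-28: P5@Q0 runs 1, rem=3, I/O yield, promote→Q0. Q0=[P5] Q1=[P2] Q2=[]
t=28-29: P5@Q0 runs 1, rem=2, I/O yield, promote→Q0. Q0=[P5] Q1=[P2] Q2=[]
t=29-30: P5@Q0 runs 1, rem=1, I/O yield, promote→Q0. Q0=[P5] Q1=[P2] Q2=[]
t=30-31: P5@Q0 runs 1, rem=0, completes. Q0=[] Q1=[P2] Q2=[]
t=31-34: P2@Q1 runs 3, rem=1, I/O yield, promote→Q0. Q0=[P2] Q1=[] Q2=[]
t=34-35: P2@Q0 runs 1, rem=0, completes. Q0=[] Q1=[] Q2=[]

Answer: P1(0-2) P2(2-4) P3(4-6) P4(6-7) P5(7-8) P1(8-10) P3(10-12) P4(12-13) P5(13-14) P1(14-15) P3(15-17) P4(17-18) P5(18-19) P3(19-20) P4(20-21) P5(21-22) P4(22-23) P5(23-24) P4(24-25) P5(25-26) P5(26-27) P5(27-28) P5(28-29) P5(29-30) P5(30-31) P2(31-34) P2(34-35)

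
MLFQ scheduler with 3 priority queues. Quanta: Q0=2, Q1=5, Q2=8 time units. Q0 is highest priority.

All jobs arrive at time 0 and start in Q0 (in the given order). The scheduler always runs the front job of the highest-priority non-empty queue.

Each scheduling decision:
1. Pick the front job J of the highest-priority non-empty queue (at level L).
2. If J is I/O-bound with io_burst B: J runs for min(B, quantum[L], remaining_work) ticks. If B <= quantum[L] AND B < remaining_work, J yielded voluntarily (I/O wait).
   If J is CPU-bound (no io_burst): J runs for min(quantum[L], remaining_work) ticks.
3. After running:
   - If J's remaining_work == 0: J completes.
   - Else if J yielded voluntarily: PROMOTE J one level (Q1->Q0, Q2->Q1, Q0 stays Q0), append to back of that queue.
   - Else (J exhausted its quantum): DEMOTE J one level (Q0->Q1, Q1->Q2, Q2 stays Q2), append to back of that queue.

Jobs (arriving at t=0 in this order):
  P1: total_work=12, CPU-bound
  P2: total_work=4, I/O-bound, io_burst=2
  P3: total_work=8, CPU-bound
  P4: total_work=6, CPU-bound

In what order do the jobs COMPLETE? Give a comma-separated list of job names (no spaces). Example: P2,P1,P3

t=0-2: P1@Q0 runs 2, rem=10, quantum used, demote→Q1. Q0=[P2,P3,P4] Q1=[P1] Q2=[]
t=2-4: P2@Q0 runs 2, rem=2, I/O yield, promote→Q0. Q0=[P3,P4,P2] Q1=[P1] Q2=[]
t=4-6: P3@Q0 runs 2, rem=6, quantum used, demote→Q1. Q0=[P4,P2] Q1=[P1,P3] Q2=[]
t=6-8: P4@Q0 runs 2, rem=4, quantum used, demote→Q1. Q0=[P2] Q1=[P1,P3,P4] Q2=[]
t=8-10: P2@Q0 runs 2, rem=0, completes. Q0=[] Q1=[P1,P3,P4] Q2=[]
t=10-15: P1@Q1 runs 5, rem=5, quantum used, demote→Q2. Q0=[] Q1=[P3,P4] Q2=[P1]
t=15-20: P3@Q1 runs 5, rem=1, quantum used, demote→Q2. Q0=[] Q1=[P4] Q2=[P1,P3]
t=20-24: P4@Q1 runs 4, rem=0, completes. Q0=[] Q1=[] Q2=[P1,P3]
t=24-29: P1@Q2 runs 5, rem=0, completes. Q0=[] Q1=[] Q2=[P3]
t=29-30: P3@Q2 runs 1, rem=0, completes. Q0=[] Q1=[] Q2=[]

Answer: P2,P4,P1,P3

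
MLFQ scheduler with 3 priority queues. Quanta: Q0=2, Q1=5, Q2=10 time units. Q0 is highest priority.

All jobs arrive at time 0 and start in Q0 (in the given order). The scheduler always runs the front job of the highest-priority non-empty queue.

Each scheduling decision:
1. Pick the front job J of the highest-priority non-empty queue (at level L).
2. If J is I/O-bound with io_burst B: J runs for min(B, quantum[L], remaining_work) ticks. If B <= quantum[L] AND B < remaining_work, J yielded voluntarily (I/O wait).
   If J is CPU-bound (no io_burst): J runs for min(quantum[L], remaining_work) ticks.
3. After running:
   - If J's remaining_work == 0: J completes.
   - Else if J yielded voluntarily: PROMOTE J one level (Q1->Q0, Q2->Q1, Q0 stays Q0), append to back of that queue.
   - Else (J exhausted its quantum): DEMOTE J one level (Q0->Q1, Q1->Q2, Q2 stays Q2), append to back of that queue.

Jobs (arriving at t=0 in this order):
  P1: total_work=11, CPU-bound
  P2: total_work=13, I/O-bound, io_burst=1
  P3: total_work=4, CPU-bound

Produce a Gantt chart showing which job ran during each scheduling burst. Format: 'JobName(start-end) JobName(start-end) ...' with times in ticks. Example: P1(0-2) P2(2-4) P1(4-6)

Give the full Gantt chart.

Answer: P1(0-2) P2(2-3) P3(3-5) P2(5-6) P2(6-7) P2(7-8) P2(8-9) P2(9-10) P2(10-11) P2(11-12) P2(12-13) P2(13-14) P2(14-15) P2(15-16) P2(16-17) P1(17-22) P3(22-24) P1(24-28)

Derivation:
t=0-2: P1@Q0 runs 2, rem=9, quantum used, demote→Q1. Q0=[P2,P3] Q1=[P1] Q2=[]
t=2-3: P2@Q0 runs 1, rem=12, I/O yield, promote→Q0. Q0=[P3,P2] Q1=[P1] Q2=[]
t=3-5: P3@Q0 runs 2, rem=2, quantum used, demote→Q1. Q0=[P2] Q1=[P1,P3] Q2=[]
t=5-6: P2@Q0 runs 1, rem=11, I/O yield, promote→Q0. Q0=[P2] Q1=[P1,P3] Q2=[]
t=6-7: P2@Q0 runs 1, rem=10, I/O yield, promote→Q0. Q0=[P2] Q1=[P1,P3] Q2=[]
t=7-8: P2@Q0 runs 1, rem=9, I/O yield, promote→Q0. Q0=[P2] Q1=[P1,P3] Q2=[]
t=8-9: P2@Q0 runs 1, rem=8, I/O yield, promote→Q0. Q0=[P2] Q1=[P1,P3] Q2=[]
t=9-10: P2@Q0 runs 1, rem=7, I/O yield, promote→Q0. Q0=[P2] Q1=[P1,P3] Q2=[]
t=10-11: P2@Q0 runs 1, rem=6, I/O yield, promote→Q0. Q0=[P2] Q1=[P1,P3] Q2=[]
t=11-12: P2@Q0 runs 1, rem=5, I/O yield, promote→Q0. Q0=[P2] Q1=[P1,P3] Q2=[]
t=12-13: P2@Q0 runs 1, rem=4, I/O yield, promote→Q0. Q0=[P2] Q1=[P1,P3] Q2=[]
t=13-14: P2@Q0 runs 1, rem=3, I/O yield, promote→Q0. Q0=[P2] Q1=[P1,P3] Q2=[]
t=14-15: P2@Q0 runs 1, rem=2, I/O yield, promote→Q0. Q0=[P2] Q1=[P1,P3] Q2=[]
t=15-16: P2@Q0 runs 1, rem=1, I/O yield, promote→Q0. Q0=[P2] Q1=[P1,P3] Q2=[]
t=16-17: P2@Q0 runs 1, rem=0, completes. Q0=[] Q1=[P1,P3] Q2=[]
t=17-22: P1@Q1 runs 5, rem=4, quantum used, demote→Q2. Q0=[] Q1=[P3] Q2=[P1]
t=22-24: P3@Q1 runs 2, rem=0, completes. Q0=[] Q1=[] Q2=[P1]
t=24-28: P1@Q2 runs 4, rem=0, completes. Q0=[] Q1=[] Q2=[]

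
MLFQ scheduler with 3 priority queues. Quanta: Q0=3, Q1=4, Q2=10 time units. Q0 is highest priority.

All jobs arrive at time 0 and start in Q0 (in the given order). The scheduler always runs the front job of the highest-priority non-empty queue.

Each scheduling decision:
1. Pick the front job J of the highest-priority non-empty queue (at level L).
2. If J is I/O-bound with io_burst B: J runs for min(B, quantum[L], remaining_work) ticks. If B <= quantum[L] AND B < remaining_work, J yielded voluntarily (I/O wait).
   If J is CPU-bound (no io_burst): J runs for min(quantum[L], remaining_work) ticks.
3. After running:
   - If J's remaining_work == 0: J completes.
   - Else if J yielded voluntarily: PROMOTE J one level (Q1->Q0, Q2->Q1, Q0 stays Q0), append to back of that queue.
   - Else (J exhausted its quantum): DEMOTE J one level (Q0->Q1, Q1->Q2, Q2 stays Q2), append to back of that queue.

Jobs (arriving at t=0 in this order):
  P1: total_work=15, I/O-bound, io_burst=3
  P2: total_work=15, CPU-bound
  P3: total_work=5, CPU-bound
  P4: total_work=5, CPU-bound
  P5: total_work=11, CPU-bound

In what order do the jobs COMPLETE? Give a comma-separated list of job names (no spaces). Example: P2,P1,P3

t=0-3: P1@Q0 runs 3, rem=12, I/O yield, promote→Q0. Q0=[P2,P3,P4,P5,P1] Q1=[] Q2=[]
t=3-6: P2@Q0 runs 3, rem=12, quantum used, demote→Q1. Q0=[P3,P4,P5,P1] Q1=[P2] Q2=[]
t=6-9: P3@Q0 runs 3, rem=2, quantum used, demote→Q1. Q0=[P4,P5,P1] Q1=[P2,P3] Q2=[]
t=9-12: P4@Q0 runs 3, rem=2, quantum used, demote→Q1. Q0=[P5,P1] Q1=[P2,P3,P4] Q2=[]
t=12-15: P5@Q0 runs 3, rem=8, quantum used, demote→Q1. Q0=[P1] Q1=[P2,P3,P4,P5] Q2=[]
t=15-18: P1@Q0 runs 3, rem=9, I/O yield, promote→Q0. Q0=[P1] Q1=[P2,P3,P4,P5] Q2=[]
t=18-21: P1@Q0 runs 3, rem=6, I/O yield, promote→Q0. Q0=[P1] Q1=[P2,P3,P4,P5] Q2=[]
t=21-24: P1@Q0 runs 3, rem=3, I/O yield, promote→Q0. Q0=[P1] Q1=[P2,P3,P4,P5] Q2=[]
t=24-27: P1@Q0 runs 3, rem=0, completes. Q0=[] Q1=[P2,P3,P4,P5] Q2=[]
t=27-31: P2@Q1 runs 4, rem=8, quantum used, demote→Q2. Q0=[] Q1=[P3,P4,P5] Q2=[P2]
t=31-33: P3@Q1 runs 2, rem=0, completes. Q0=[] Q1=[P4,P5] Q2=[P2]
t=33-35: P4@Q1 runs 2, rem=0, completes. Q0=[] Q1=[P5] Q2=[P2]
t=35-39: P5@Q1 runs 4, rem=4, quantum used, demote→Q2. Q0=[] Q1=[] Q2=[P2,P5]
t=39-47: P2@Q2 runs 8, rem=0, completes. Q0=[] Q1=[] Q2=[P5]
t=47-51: P5@Q2 runs 4, rem=0, completes. Q0=[] Q1=[] Q2=[]

Answer: P1,P3,P4,P2,P5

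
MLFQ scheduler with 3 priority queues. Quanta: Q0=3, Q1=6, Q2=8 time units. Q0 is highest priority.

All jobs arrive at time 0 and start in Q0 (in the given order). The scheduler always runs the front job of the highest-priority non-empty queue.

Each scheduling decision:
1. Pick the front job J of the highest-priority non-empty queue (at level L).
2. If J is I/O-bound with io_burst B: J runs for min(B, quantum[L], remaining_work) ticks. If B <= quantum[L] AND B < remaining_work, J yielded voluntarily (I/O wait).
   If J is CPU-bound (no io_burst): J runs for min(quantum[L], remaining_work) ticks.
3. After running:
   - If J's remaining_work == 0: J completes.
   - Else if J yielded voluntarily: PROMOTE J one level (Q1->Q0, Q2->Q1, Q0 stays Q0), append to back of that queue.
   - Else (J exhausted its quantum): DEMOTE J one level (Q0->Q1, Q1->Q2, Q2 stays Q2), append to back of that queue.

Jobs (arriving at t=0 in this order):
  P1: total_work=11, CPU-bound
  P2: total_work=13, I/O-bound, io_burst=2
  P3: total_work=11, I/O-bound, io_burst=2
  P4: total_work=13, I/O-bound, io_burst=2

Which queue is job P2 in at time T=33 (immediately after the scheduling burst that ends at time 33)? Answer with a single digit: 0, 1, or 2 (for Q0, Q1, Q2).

t=0-3: P1@Q0 runs 3, rem=8, quantum used, demote→Q1. Q0=[P2,P3,P4] Q1=[P1] Q2=[]
t=3-5: P2@Q0 runs 2, rem=11, I/O yield, promote→Q0. Q0=[P3,P4,P2] Q1=[P1] Q2=[]
t=5-7: P3@Q0 runs 2, rem=9, I/O yield, promote→Q0. Q0=[P4,P2,P3] Q1=[P1] Q2=[]
t=7-9: P4@Q0 runs 2, rem=11, I/O yield, promote→Q0. Q0=[P2,P3,P4] Q1=[P1] Q2=[]
t=9-11: P2@Q0 runs 2, rem=9, I/O yield, promote→Q0. Q0=[P3,P4,P2] Q1=[P1] Q2=[]
t=11-13: P3@Q0 runs 2, rem=7, I/O yield, promote→Q0. Q0=[P4,P2,P3] Q1=[P1] Q2=[]
t=13-15: P4@Q0 runs 2, rem=9, I/O yield, promote→Q0. Q0=[P2,P3,P4] Q1=[P1] Q2=[]
t=15-17: P2@Q0 runs 2, rem=7, I/O yield, promote→Q0. Q0=[P3,P4,P2] Q1=[P1] Q2=[]
t=17-19: P3@Q0 runs 2, rem=5, I/O yield, promote→Q0. Q0=[P4,P2,P3] Q1=[P1] Q2=[]
t=19-21: P4@Q0 runs 2, rem=7, I/O yield, promote→Q0. Q0=[P2,P3,P4] Q1=[P1] Q2=[]
t=21-23: P2@Q0 runs 2, rem=5, I/O yield, promote→Q0. Q0=[P3,P4,P2] Q1=[P1] Q2=[]
t=23-25: P3@Q0 runs 2, rem=3, I/O yield, promote→Q0. Q0=[P4,P2,P3] Q1=[P1] Q2=[]
t=25-27: P4@Q0 runs 2, rem=5, I/O yield, promote→Q0. Q0=[P2,P3,P4] Q1=[P1] Q2=[]
t=27-29: P2@Q0 runs 2, rem=3, I/O yield, promote→Q0. Q0=[P3,P4,P2] Q1=[P1] Q2=[]
t=29-31: P3@Q0 runs 2, rem=1, I/O yield, promote→Q0. Q0=[P4,P2,P3] Q1=[P1] Q2=[]
t=31-33: P4@Q0 runs 2, rem=3, I/O yield, promote→Q0. Q0=[P2,P3,P4] Q1=[P1] Q2=[]
t=33-35: P2@Q0 runs 2, rem=1, I/O yield, promote→Q0. Q0=[P3,P4,P2] Q1=[P1] Q2=[]
t=35-36: P3@Q0 runs 1, rem=0, completes. Q0=[P4,P2] Q1=[P1] Q2=[]
t=36-38: P4@Q0 runs 2, rem=1, I/O yield, promote→Q0. Q0=[P2,P4] Q1=[P1] Q2=[]
t=38-39: P2@Q0 runs 1, rem=0, completes. Q0=[P4] Q1=[P1] Q2=[]
t=39-40: P4@Q0 runs 1, rem=0, completes. Q0=[] Q1=[P1] Q2=[]
t=40-46: P1@Q1 runs 6, rem=2, quantum used, demote→Q2. Q0=[] Q1=[] Q2=[P1]
t=46-48: P1@Q2 runs 2, rem=0, completes. Q0=[] Q1=[] Q2=[]

Answer: 0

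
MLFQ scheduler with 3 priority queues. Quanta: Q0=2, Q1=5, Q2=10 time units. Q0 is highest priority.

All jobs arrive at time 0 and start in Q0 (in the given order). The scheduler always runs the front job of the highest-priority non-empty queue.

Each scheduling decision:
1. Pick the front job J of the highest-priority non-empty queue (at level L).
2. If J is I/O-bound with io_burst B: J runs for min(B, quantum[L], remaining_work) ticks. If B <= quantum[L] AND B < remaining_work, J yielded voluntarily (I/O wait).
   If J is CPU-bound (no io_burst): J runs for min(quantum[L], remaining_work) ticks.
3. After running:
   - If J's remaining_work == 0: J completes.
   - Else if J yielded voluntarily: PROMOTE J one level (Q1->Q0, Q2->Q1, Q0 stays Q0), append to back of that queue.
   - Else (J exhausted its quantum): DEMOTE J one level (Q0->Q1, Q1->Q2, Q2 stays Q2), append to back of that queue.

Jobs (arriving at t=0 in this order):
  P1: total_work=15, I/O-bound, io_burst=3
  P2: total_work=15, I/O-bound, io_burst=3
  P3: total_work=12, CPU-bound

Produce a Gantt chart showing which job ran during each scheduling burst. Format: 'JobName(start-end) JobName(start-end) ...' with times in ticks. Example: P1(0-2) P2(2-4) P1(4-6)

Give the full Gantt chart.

t=0-2: P1@Q0 runs 2, rem=13, quantum used, demote→Q1. Q0=[P2,P3] Q1=[P1] Q2=[]
t=2-4: P2@Q0 runs 2, rem=13, quantum used, demote→Q1. Q0=[P3] Q1=[P1,P2] Q2=[]
t=4-6: P3@Q0 runs 2, rem=10, quantum used, demote→Q1. Q0=[] Q1=[P1,P2,P3] Q2=[]
t=6-9: P1@Q1 runs 3, rem=10, I/O yield, promote→Q0. Q0=[P1] Q1=[P2,P3] Q2=[]
t=9-11: P1@Q0 runs 2, rem=8, quantum used, demote→Q1. Q0=[] Q1=[P2,P3,P1] Q2=[]
t=11-14: P2@Q1 runs 3, rem=10, I/O yield, promote→Q0. Q0=[P2] Q1=[P3,P1] Q2=[]
t=14-16: P2@Q0 runs 2, rem=8, quantum used, demote→Q1. Q0=[] Q1=[P3,P1,P2] Q2=[]
t=16-21: P3@Q1 runs 5, rem=5, quantum used, demote→Q2. Q0=[] Q1=[P1,P2] Q2=[P3]
t=21-24: P1@Q1 runs 3, rem=5, I/O yield, promote→Q0. Q0=[P1] Q1=[P2] Q2=[P3]
t=24-26: P1@Q0 runs 2, rem=3, quantum used, demote→Q1. Q0=[] Q1=[P2,P1] Q2=[P3]
t=26-29: P2@Q1 runs 3, rem=5, I/O yield, promote→Q0. Q0=[P2] Q1=[P1] Q2=[P3]
t=29-31: P2@Q0 runs 2, rem=3, quantum used, demote→Q1. Q0=[] Q1=[P1,P2] Q2=[P3]
t=31-34: P1@Q1 runs 3, rem=0, completes. Q0=[] Q1=[P2] Q2=[P3]
t=34-37: P2@Q1 runs 3, rem=0, completes. Q0=[] Q1=[] Q2=[P3]
t=37-42: P3@Q2 runs 5, rem=0, completes. Q0=[] Q1=[] Q2=[]

Answer: P1(0-2) P2(2-4) P3(4-6) P1(6-9) P1(9-11) P2(11-14) P2(14-16) P3(16-21) P1(21-24) P1(24-26) P2(26-29) P2(29-31) P1(31-34) P2(34-37) P3(37-42)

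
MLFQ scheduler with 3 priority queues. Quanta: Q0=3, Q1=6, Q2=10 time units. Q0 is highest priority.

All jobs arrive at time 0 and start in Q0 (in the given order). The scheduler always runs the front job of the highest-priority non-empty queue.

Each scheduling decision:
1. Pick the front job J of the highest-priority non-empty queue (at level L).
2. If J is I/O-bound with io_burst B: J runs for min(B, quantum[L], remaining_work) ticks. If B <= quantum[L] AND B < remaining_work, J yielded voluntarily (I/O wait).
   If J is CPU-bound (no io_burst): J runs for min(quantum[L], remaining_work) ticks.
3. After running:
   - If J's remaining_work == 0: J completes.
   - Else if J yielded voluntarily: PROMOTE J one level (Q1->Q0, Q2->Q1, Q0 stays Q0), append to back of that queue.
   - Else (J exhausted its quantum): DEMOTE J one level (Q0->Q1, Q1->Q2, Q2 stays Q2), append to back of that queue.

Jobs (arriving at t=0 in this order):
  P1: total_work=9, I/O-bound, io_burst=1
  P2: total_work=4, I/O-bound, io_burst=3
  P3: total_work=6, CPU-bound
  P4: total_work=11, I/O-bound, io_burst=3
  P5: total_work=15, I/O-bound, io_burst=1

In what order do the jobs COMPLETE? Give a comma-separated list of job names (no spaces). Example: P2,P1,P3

t=0-1: P1@Q0 runs 1, rem=8, I/O yield, promote→Q0. Q0=[P2,P3,P4,P5,P1] Q1=[] Q2=[]
t=1-4: P2@Q0 runs 3, rem=1, I/O yield, promote→Q0. Q0=[P3,P4,P5,P1,P2] Q1=[] Q2=[]
t=4-7: P3@Q0 runs 3, rem=3, quantum used, demote→Q1. Q0=[P4,P5,P1,P2] Q1=[P3] Q2=[]
t=7-10: P4@Q0 runs 3, rem=8, I/O yield, promote→Q0. Q0=[P5,P1,P2,P4] Q1=[P3] Q2=[]
t=10-11: P5@Q0 runs 1, rem=14, I/O yield, promote→Q0. Q0=[P1,P2,P4,P5] Q1=[P3] Q2=[]
t=11-12: P1@Q0 runs 1, rem=7, I/O yield, promote→Q0. Q0=[P2,P4,P5,P1] Q1=[P3] Q2=[]
t=12-13: P2@Q0 runs 1, rem=0, completes. Q0=[P4,P5,P1] Q1=[P3] Q2=[]
t=13-16: P4@Q0 runs 3, rem=5, I/O yield, promote→Q0. Q0=[P5,P1,P4] Q1=[P3] Q2=[]
t=16-17: P5@Q0 runs 1, rem=13, I/O yield, promote→Q0. Q0=[P1,P4,P5] Q1=[P3] Q2=[]
t=17-18: P1@Q0 runs 1, rem=6, I/O yield, promote→Q0. Q0=[P4,P5,P1] Q1=[P3] Q2=[]
t=18-21: P4@Q0 runs 3, rem=2, I/O yield, promote→Q0. Q0=[P5,P1,P4] Q1=[P3] Q2=[]
t=21-22: P5@Q0 runs 1, rem=12, I/O yield, promote→Q0. Q0=[P1,P4,P5] Q1=[P3] Q2=[]
t=22-23: P1@Q0 runs 1, rem=5, I/O yield, promote→Q0. Q0=[P4,P5,P1] Q1=[P3] Q2=[]
t=23-25: P4@Q0 runs 2, rem=0, completes. Q0=[P5,P1] Q1=[P3] Q2=[]
t=25-26: P5@Q0 runs 1, rem=11, I/O yield, promote→Q0. Q0=[P1,P5] Q1=[P3] Q2=[]
t=26-27: P1@Q0 runs 1, rem=4, I/O yield, promote→Q0. Q0=[P5,P1] Q1=[P3] Q2=[]
t=27-28: P5@Q0 runs 1, rem=10, I/O yield, promote→Q0. Q0=[P1,P5] Q1=[P3] Q2=[]
t=28-29: P1@Q0 runs 1, rem=3, I/O yield, promote→Q0. Q0=[P5,P1] Q1=[P3] Q2=[]
t=29-30: P5@Q0 runs 1, rem=9, I/O yield, promote→Q0. Q0=[P1,P5] Q1=[P3] Q2=[]
t=30-31: P1@Q0 runs 1, rem=2, I/O yield, promote→Q0. Q0=[P5,P1] Q1=[P3] Q2=[]
t=31-32: P5@Q0 runs 1, rem=8, I/O yield, promote→Q0. Q0=[P1,P5] Q1=[P3] Q2=[]
t=32-33: P1@Q0 runs 1, rem=1, I/O yield, promote→Q0. Q0=[P5,P1] Q1=[P3] Q2=[]
t=33-34: P5@Q0 runs 1, rem=7, I/O yield, promote→Q0. Q0=[P1,P5] Q1=[P3] Q2=[]
t=34-35: P1@Q0 runs 1, rem=0, completes. Q0=[P5] Q1=[P3] Q2=[]
t=35-36: P5@Q0 runs 1, rem=6, I/O yield, promote→Q0. Q0=[P5] Q1=[P3] Q2=[]
t=36-37: P5@Q0 runs 1, rem=5, I/O yield, promote→Q0. Q0=[P5] Q1=[P3] Q2=[]
t=37-38: P5@Q0 runs 1, rem=4, I/O yield, promote→Q0. Q0=[P5] Q1=[P3] Q2=[]
t=38-39: P5@Q0 runs 1, rem=3, I/O yield, promote→Q0. Q0=[P5] Q1=[P3] Q2=[]
t=39-40: P5@Q0 runs 1, rem=2, I/O yield, promote→Q0. Q0=[P5] Q1=[P3] Q2=[]
t=40-41: P5@Q0 runs 1, rem=1, I/O yield, promote→Q0. Q0=[P5] Q1=[P3] Q2=[]
t=41-42: P5@Q0 runs 1, rem=0, completes. Q0=[] Q1=[P3] Q2=[]
t=42-45: P3@Q1 runs 3, rem=0, completes. Q0=[] Q1=[] Q2=[]

Answer: P2,P4,P1,P5,P3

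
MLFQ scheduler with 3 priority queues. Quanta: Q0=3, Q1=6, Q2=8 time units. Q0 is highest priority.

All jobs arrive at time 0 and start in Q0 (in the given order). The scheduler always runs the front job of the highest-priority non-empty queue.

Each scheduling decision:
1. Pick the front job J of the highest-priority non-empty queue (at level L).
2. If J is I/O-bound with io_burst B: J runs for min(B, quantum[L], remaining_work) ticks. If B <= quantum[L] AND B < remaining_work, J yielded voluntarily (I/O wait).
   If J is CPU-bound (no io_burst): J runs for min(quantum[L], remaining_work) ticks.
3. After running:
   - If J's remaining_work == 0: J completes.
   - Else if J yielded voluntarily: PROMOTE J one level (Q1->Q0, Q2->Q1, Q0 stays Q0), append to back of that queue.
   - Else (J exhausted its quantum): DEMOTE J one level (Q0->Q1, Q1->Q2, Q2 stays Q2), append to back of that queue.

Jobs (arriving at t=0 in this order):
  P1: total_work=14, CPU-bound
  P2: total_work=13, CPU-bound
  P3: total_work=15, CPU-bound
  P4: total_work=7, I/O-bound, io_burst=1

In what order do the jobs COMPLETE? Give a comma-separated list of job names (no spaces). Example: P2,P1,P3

Answer: P4,P1,P2,P3

Derivation:
t=0-3: P1@Q0 runs 3, rem=11, quantum used, demote→Q1. Q0=[P2,P3,P4] Q1=[P1] Q2=[]
t=3-6: P2@Q0 runs 3, rem=10, quantum used, demote→Q1. Q0=[P3,P4] Q1=[P1,P2] Q2=[]
t=6-9: P3@Q0 runs 3, rem=12, quantum used, demote→Q1. Q0=[P4] Q1=[P1,P2,P3] Q2=[]
t=9-10: P4@Q0 runs 1, rem=6, I/O yield, promote→Q0. Q0=[P4] Q1=[P1,P2,P3] Q2=[]
t=10-11: P4@Q0 runs 1, rem=5, I/O yield, promote→Q0. Q0=[P4] Q1=[P1,P2,P3] Q2=[]
t=11-12: P4@Q0 runs 1, rem=4, I/O yield, promote→Q0. Q0=[P4] Q1=[P1,P2,P3] Q2=[]
t=12-13: P4@Q0 runs 1, rem=3, I/O yield, promote→Q0. Q0=[P4] Q1=[P1,P2,P3] Q2=[]
t=13-14: P4@Q0 runs 1, rem=2, I/O yield, promote→Q0. Q0=[P4] Q1=[P1,P2,P3] Q2=[]
t=14-15: P4@Q0 runs 1, rem=1, I/O yield, promote→Q0. Q0=[P4] Q1=[P1,P2,P3] Q2=[]
t=15-16: P4@Q0 runs 1, rem=0, completes. Q0=[] Q1=[P1,P2,P3] Q2=[]
t=16-22: P1@Q1 runs 6, rem=5, quantum used, demote→Q2. Q0=[] Q1=[P2,P3] Q2=[P1]
t=22-28: P2@Q1 runs 6, rem=4, quantum used, demote→Q2. Q0=[] Q1=[P3] Q2=[P1,P2]
t=28-34: P3@Q1 runs 6, rem=6, quantum used, demote→Q2. Q0=[] Q1=[] Q2=[P1,P2,P3]
t=34-39: P1@Q2 runs 5, rem=0, completes. Q0=[] Q1=[] Q2=[P2,P3]
t=39-43: P2@Q2 runs 4, rem=0, completes. Q0=[] Q1=[] Q2=[P3]
t=43-49: P3@Q2 runs 6, rem=0, completes. Q0=[] Q1=[] Q2=[]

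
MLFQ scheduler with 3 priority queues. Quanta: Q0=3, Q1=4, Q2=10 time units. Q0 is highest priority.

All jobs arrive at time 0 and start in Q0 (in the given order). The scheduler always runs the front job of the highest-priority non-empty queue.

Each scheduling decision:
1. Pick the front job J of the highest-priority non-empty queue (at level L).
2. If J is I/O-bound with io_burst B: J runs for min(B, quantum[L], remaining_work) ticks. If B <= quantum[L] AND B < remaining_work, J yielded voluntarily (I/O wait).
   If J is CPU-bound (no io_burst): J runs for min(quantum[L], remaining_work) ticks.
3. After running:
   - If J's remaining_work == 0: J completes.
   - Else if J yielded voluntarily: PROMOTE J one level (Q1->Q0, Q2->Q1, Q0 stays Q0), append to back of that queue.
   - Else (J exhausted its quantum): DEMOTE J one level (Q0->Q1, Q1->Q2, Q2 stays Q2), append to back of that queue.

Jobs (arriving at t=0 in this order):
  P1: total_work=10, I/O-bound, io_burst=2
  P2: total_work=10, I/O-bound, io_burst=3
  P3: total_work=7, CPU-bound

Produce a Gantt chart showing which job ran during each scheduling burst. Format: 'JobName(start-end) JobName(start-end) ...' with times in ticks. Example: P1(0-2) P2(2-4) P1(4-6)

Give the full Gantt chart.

Answer: P1(0-2) P2(2-5) P3(5-8) P1(8-10) P2(10-13) P1(13-15) P2(15-18) P1(18-20) P2(20-21) P1(21-23) P3(23-27)

Derivation:
t=0-2: P1@Q0 runs 2, rem=8, I/O yield, promote→Q0. Q0=[P2,P3,P1] Q1=[] Q2=[]
t=2-5: P2@Q0 runs 3, rem=7, I/O yield, promote→Q0. Q0=[P3,P1,P2] Q1=[] Q2=[]
t=5-8: P3@Q0 runs 3, rem=4, quantum used, demote→Q1. Q0=[P1,P2] Q1=[P3] Q2=[]
t=8-10: P1@Q0 runs 2, rem=6, I/O yield, promote→Q0. Q0=[P2,P1] Q1=[P3] Q2=[]
t=10-13: P2@Q0 runs 3, rem=4, I/O yield, promote→Q0. Q0=[P1,P2] Q1=[P3] Q2=[]
t=13-15: P1@Q0 runs 2, rem=4, I/O yield, promote→Q0. Q0=[P2,P1] Q1=[P3] Q2=[]
t=15-18: P2@Q0 runs 3, rem=1, I/O yield, promote→Q0. Q0=[P1,P2] Q1=[P3] Q2=[]
t=18-20: P1@Q0 runs 2, rem=2, I/O yield, promote→Q0. Q0=[P2,P1] Q1=[P3] Q2=[]
t=20-21: P2@Q0 runs 1, rem=0, completes. Q0=[P1] Q1=[P3] Q2=[]
t=21-23: P1@Q0 runs 2, rem=0, completes. Q0=[] Q1=[P3] Q2=[]
t=23-27: P3@Q1 runs 4, rem=0, completes. Q0=[] Q1=[] Q2=[]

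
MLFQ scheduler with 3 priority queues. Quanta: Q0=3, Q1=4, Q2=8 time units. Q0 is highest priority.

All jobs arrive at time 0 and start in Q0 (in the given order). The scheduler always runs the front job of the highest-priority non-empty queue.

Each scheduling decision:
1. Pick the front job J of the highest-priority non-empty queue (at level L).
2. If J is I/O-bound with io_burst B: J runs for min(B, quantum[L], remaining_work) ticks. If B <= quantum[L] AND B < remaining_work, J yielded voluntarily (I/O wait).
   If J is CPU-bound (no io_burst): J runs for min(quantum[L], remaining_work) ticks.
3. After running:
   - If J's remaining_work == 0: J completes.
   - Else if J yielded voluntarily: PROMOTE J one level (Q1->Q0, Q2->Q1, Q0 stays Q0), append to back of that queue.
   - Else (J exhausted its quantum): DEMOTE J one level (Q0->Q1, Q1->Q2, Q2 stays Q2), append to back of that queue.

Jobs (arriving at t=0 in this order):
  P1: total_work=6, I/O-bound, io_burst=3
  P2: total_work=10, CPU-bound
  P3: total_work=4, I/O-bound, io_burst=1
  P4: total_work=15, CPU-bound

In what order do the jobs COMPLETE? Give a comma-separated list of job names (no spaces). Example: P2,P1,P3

Answer: P1,P3,P2,P4

Derivation:
t=0-3: P1@Q0 runs 3, rem=3, I/O yield, promote→Q0. Q0=[P2,P3,P4,P1] Q1=[] Q2=[]
t=3-6: P2@Q0 runs 3, rem=7, quantum used, demote→Q1. Q0=[P3,P4,P1] Q1=[P2] Q2=[]
t=6-7: P3@Q0 runs 1, rem=3, I/O yield, promote→Q0. Q0=[P4,P1,P3] Q1=[P2] Q2=[]
t=7-10: P4@Q0 runs 3, rem=12, quantum used, demote→Q1. Q0=[P1,P3] Q1=[P2,P4] Q2=[]
t=10-13: P1@Q0 runs 3, rem=0, completes. Q0=[P3] Q1=[P2,P4] Q2=[]
t=13-14: P3@Q0 runs 1, rem=2, I/O yield, promote→Q0. Q0=[P3] Q1=[P2,P4] Q2=[]
t=14-15: P3@Q0 runs 1, rem=1, I/O yield, promote→Q0. Q0=[P3] Q1=[P2,P4] Q2=[]
t=15-16: P3@Q0 runs 1, rem=0, completes. Q0=[] Q1=[P2,P4] Q2=[]
t=16-20: P2@Q1 runs 4, rem=3, quantum used, demote→Q2. Q0=[] Q1=[P4] Q2=[P2]
t=20-24: P4@Q1 runs 4, rem=8, quantum used, demote→Q2. Q0=[] Q1=[] Q2=[P2,P4]
t=24-27: P2@Q2 runs 3, rem=0, completes. Q0=[] Q1=[] Q2=[P4]
t=27-35: P4@Q2 runs 8, rem=0, completes. Q0=[] Q1=[] Q2=[]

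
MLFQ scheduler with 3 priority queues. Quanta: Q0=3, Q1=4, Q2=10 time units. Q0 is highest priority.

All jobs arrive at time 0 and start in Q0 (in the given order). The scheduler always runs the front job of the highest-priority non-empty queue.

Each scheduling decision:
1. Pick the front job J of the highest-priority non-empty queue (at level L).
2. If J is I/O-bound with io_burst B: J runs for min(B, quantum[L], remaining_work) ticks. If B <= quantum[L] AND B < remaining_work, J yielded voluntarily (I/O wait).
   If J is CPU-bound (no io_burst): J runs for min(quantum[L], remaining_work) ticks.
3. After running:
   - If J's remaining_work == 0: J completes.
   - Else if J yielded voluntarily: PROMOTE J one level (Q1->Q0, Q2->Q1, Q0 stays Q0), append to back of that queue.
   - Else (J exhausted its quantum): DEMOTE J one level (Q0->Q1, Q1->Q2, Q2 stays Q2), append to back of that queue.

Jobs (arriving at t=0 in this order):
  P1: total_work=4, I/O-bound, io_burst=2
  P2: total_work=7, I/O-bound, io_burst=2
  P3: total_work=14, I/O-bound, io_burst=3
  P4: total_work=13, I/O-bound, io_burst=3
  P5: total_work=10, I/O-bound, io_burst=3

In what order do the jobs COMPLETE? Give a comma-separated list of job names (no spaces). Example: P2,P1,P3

Answer: P1,P2,P5,P3,P4

Derivation:
t=0-2: P1@Q0 runs 2, rem=2, I/O yield, promote→Q0. Q0=[P2,P3,P4,P5,P1] Q1=[] Q2=[]
t=2-4: P2@Q0 runs 2, rem=5, I/O yield, promote→Q0. Q0=[P3,P4,P5,P1,P2] Q1=[] Q2=[]
t=4-7: P3@Q0 runs 3, rem=11, I/O yield, promote→Q0. Q0=[P4,P5,P1,P2,P3] Q1=[] Q2=[]
t=7-10: P4@Q0 runs 3, rem=10, I/O yield, promote→Q0. Q0=[P5,P1,P2,P3,P4] Q1=[] Q2=[]
t=10-13: P5@Q0 runs 3, rem=7, I/O yield, promote→Q0. Q0=[P1,P2,P3,P4,P5] Q1=[] Q2=[]
t=13-15: P1@Q0 runs 2, rem=0, completes. Q0=[P2,P3,P4,P5] Q1=[] Q2=[]
t=15-17: P2@Q0 runs 2, rem=3, I/O yield, promote→Q0. Q0=[P3,P4,P5,P2] Q1=[] Q2=[]
t=17-20: P3@Q0 runs 3, rem=8, I/O yield, promote→Q0. Q0=[P4,P5,P2,P3] Q1=[] Q2=[]
t=20-23: P4@Q0 runs 3, rem=7, I/O yield, promote→Q0. Q0=[P5,P2,P3,P4] Q1=[] Q2=[]
t=23-26: P5@Q0 runs 3, rem=4, I/O yield, promote→Q0. Q0=[P2,P3,P4,P5] Q1=[] Q2=[]
t=26-28: P2@Q0 runs 2, rem=1, I/O yield, promote→Q0. Q0=[P3,P4,P5,P2] Q1=[] Q2=[]
t=28-31: P3@Q0 runs 3, rem=5, I/O yield, promote→Q0. Q0=[P4,P5,P2,P3] Q1=[] Q2=[]
t=31-34: P4@Q0 runs 3, rem=4, I/O yield, promote→Q0. Q0=[P5,P2,P3,P4] Q1=[] Q2=[]
t=34-37: P5@Q0 runs 3, rem=1, I/O yield, promote→Q0. Q0=[P2,P3,P4,P5] Q1=[] Q2=[]
t=37-38: P2@Q0 runs 1, rem=0, completes. Q0=[P3,P4,P5] Q1=[] Q2=[]
t=38-41: P3@Q0 runs 3, rem=2, I/O yield, promote→Q0. Q0=[P4,P5,P3] Q1=[] Q2=[]
t=41-44: P4@Q0 runs 3, rem=1, I/O yield, promote→Q0. Q0=[P5,P3,P4] Q1=[] Q2=[]
t=44-45: P5@Q0 runs 1, rem=0, completes. Q0=[P3,P4] Q1=[] Q2=[]
t=45-47: P3@Q0 runs 2, rem=0, completes. Q0=[P4] Q1=[] Q2=[]
t=47-48: P4@Q0 runs 1, rem=0, completes. Q0=[] Q1=[] Q2=[]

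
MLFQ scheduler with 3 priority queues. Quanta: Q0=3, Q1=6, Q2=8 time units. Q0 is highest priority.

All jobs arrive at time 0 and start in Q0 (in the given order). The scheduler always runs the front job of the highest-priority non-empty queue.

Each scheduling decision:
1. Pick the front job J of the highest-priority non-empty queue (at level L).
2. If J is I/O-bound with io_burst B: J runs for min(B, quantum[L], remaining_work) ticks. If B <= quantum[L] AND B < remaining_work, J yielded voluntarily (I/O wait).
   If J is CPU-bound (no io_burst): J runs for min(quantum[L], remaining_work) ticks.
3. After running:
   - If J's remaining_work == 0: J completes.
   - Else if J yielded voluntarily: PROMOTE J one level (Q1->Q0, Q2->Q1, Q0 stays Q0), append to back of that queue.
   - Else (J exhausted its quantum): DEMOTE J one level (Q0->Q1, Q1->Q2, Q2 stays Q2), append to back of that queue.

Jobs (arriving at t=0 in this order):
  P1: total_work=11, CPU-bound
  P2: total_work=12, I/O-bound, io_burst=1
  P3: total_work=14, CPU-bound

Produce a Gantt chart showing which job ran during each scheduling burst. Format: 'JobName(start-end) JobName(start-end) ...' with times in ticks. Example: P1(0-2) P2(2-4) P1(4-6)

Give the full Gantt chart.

t=0-3: P1@Q0 runs 3, rem=8, quantum used, demote→Q1. Q0=[P2,P3] Q1=[P1] Q2=[]
t=3-4: P2@Q0 runs 1, rem=11, I/O yield, promote→Q0. Q0=[P3,P2] Q1=[P1] Q2=[]
t=4-7: P3@Q0 runs 3, rem=11, quantum used, demote→Q1. Q0=[P2] Q1=[P1,P3] Q2=[]
t=7-8: P2@Q0 runs 1, rem=10, I/O yield, promote→Q0. Q0=[P2] Q1=[P1,P3] Q2=[]
t=8-9: P2@Q0 runs 1, rem=9, I/O yield, promote→Q0. Q0=[P2] Q1=[P1,P3] Q2=[]
t=9-10: P2@Q0 runs 1, rem=8, I/O yield, promote→Q0. Q0=[P2] Q1=[P1,P3] Q2=[]
t=10-11: P2@Q0 runs 1, rem=7, I/O yield, promote→Q0. Q0=[P2] Q1=[P1,P3] Q2=[]
t=11-12: P2@Q0 runs 1, rem=6, I/O yield, promote→Q0. Q0=[P2] Q1=[P1,P3] Q2=[]
t=12-13: P2@Q0 runs 1, rem=5, I/O yield, promote→Q0. Q0=[P2] Q1=[P1,P3] Q2=[]
t=13-14: P2@Q0 runs 1, rem=4, I/O yield, promote→Q0. Q0=[P2] Q1=[P1,P3] Q2=[]
t=14-15: P2@Q0 runs 1, rem=3, I/O yield, promote→Q0. Q0=[P2] Q1=[P1,P3] Q2=[]
t=15-16: P2@Q0 runs 1, rem=2, I/O yield, promote→Q0. Q0=[P2] Q1=[P1,P3] Q2=[]
t=16-17: P2@Q0 runs 1, rem=1, I/O yield, promote→Q0. Q0=[P2] Q1=[P1,P3] Q2=[]
t=17-18: P2@Q0 runs 1, rem=0, completes. Q0=[] Q1=[P1,P3] Q2=[]
t=18-24: P1@Q1 runs 6, rem=2, quantum used, demote→Q2. Q0=[] Q1=[P3] Q2=[P1]
t=24-30: P3@Q1 runs 6, rem=5, quantum used, demote→Q2. Q0=[] Q1=[] Q2=[P1,P3]
t=30-32: P1@Q2 runs 2, rem=0, completes. Q0=[] Q1=[] Q2=[P3]
t=32-37: P3@Q2 runs 5, rem=0, completes. Q0=[] Q1=[] Q2=[]

Answer: P1(0-3) P2(3-4) P3(4-7) P2(7-8) P2(8-9) P2(9-10) P2(10-11) P2(11-12) P2(12-13) P2(13-14) P2(14-15) P2(15-16) P2(16-17) P2(17-18) P1(18-24) P3(24-30) P1(30-32) P3(32-37)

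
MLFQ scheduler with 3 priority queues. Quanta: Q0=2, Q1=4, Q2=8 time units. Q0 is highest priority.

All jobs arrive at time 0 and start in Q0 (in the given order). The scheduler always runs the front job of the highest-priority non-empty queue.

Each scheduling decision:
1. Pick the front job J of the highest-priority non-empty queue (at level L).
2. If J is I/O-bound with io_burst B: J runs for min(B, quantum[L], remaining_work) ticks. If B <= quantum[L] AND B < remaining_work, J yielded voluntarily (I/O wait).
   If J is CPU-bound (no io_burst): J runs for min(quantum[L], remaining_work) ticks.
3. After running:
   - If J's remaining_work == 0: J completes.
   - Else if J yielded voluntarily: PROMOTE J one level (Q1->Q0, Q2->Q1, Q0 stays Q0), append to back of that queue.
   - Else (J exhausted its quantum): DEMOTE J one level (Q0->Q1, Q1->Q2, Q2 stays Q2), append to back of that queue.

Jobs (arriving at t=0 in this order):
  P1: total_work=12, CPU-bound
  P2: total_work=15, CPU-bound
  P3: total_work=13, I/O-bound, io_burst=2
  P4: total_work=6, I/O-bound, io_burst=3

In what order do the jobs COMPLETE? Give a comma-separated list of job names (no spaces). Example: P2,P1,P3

t=0-2: P1@Q0 runs 2, rem=10, quantum used, demote→Q1. Q0=[P2,P3,P4] Q1=[P1] Q2=[]
t=2-4: P2@Q0 runs 2, rem=13, quantum used, demote→Q1. Q0=[P3,P4] Q1=[P1,P2] Q2=[]
t=4-6: P3@Q0 runs 2, rem=11, I/O yield, promote→Q0. Q0=[P4,P3] Q1=[P1,P2] Q2=[]
t=6-8: P4@Q0 runs 2, rem=4, quantum used, demote→Q1. Q0=[P3] Q1=[P1,P2,P4] Q2=[]
t=8-10: P3@Q0 runs 2, rem=9, I/O yield, promote→Q0. Q0=[P3] Q1=[P1,P2,P4] Q2=[]
t=10-12: P3@Q0 runs 2, rem=7, I/O yield, promote→Q0. Q0=[P3] Q1=[P1,P2,P4] Q2=[]
t=12-14: P3@Q0 runs 2, rem=5, I/O yield, promote→Q0. Q0=[P3] Q1=[P1,P2,P4] Q2=[]
t=14-16: P3@Q0 runs 2, rem=3, I/O yield, promote→Q0. Q0=[P3] Q1=[P1,P2,P4] Q2=[]
t=16-18: P3@Q0 runs 2, rem=1, I/O yield, promote→Q0. Q0=[P3] Q1=[P1,P2,P4] Q2=[]
t=18-19: P3@Q0 runs 1, rem=0, completes. Q0=[] Q1=[P1,P2,P4] Q2=[]
t=19-23: P1@Q1 runs 4, rem=6, quantum used, demote→Q2. Q0=[] Q1=[P2,P4] Q2=[P1]
t=23-27: P2@Q1 runs 4, rem=9, quantum used, demote→Q2. Q0=[] Q1=[P4] Q2=[P1,P2]
t=27-30: P4@Q1 runs 3, rem=1, I/O yield, promote→Q0. Q0=[P4] Q1=[] Q2=[P1,P2]
t=30-31: P4@Q0 runs 1, rem=0, completes. Q0=[] Q1=[] Q2=[P1,P2]
t=31-37: P1@Q2 runs 6, rem=0, completes. Q0=[] Q1=[] Q2=[P2]
t=37-45: P2@Q2 runs 8, rem=1, quantum used, demote→Q2. Q0=[] Q1=[] Q2=[P2]
t=45-46: P2@Q2 runs 1, rem=0, completes. Q0=[] Q1=[] Q2=[]

Answer: P3,P4,P1,P2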